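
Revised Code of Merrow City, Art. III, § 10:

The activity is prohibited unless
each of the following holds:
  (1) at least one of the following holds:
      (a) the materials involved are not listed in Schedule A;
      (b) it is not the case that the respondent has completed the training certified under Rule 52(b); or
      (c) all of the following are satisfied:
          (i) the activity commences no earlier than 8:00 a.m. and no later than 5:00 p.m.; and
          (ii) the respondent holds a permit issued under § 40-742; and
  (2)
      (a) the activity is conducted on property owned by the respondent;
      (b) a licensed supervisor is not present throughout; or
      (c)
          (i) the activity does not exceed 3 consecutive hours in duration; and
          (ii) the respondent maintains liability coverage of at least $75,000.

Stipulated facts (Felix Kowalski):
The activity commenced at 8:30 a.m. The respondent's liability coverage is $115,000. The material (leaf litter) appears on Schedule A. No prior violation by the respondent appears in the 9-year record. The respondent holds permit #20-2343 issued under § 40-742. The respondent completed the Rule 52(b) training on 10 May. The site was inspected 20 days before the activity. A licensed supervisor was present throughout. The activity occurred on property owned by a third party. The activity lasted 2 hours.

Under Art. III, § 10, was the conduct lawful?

Yes — lawful.

(a) not (Schedule A material) — not satisfied.
(b) not (training certified) — not met.
(i) start within hours — satisfied.
(ii) holds permit — met.
(c) = T AND T = true.
So (1) is satisfied (F OR F OR T).
(a) own property — fails.
(b) not (supervisor present) — not satisfied.
(i) ≤ 3 hrs duration — holds.
(ii) coverage ≥ $75,000 — holds.
(c): T AND T → true.
(2) = F OR F OR T = true.
So Overall is satisfied (T AND T).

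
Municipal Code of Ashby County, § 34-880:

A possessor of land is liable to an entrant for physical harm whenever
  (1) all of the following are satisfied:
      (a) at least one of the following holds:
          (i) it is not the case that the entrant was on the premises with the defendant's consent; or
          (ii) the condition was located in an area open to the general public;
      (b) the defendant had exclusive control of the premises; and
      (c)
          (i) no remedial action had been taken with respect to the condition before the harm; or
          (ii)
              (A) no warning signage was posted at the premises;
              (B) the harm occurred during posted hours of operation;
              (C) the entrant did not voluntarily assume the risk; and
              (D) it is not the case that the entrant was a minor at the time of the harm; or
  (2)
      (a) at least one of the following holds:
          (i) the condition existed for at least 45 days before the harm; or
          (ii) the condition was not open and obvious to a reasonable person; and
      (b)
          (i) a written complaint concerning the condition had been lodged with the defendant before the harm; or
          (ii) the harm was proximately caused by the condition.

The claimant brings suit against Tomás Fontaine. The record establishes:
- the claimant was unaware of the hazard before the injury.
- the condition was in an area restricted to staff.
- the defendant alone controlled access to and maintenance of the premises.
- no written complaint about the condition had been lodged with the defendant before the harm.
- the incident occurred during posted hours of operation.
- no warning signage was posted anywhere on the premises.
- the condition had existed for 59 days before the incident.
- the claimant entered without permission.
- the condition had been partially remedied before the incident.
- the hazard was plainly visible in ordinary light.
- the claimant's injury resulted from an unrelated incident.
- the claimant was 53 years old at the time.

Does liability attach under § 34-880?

(i) not (consent to enter) — met.
(ii) public area — fails.
(a) = T OR F = true.
(b) exclusive control — satisfied.
(i) no remedial action — not met.
(A) no signage posted — met.
(B) during posted hours — satisfied.
(C) no assumed risk — met.
(D) not (entrant a minor) — satisfied.
(ii) = T AND T AND T AND T = true.
(c) = F OR T = true.
So (1) is satisfied (T AND T AND T).
(i) condition ≥45 days old — met.
(ii) not open/obvious — not met.
So (a) is satisfied (T OR F).
(i) complaint lodged — fails.
(ii) proximate cause — fails.
So (b) is not satisfied (F OR F).
(2): T AND F → false.
So Overall is satisfied (T OR F).

Yes — liable.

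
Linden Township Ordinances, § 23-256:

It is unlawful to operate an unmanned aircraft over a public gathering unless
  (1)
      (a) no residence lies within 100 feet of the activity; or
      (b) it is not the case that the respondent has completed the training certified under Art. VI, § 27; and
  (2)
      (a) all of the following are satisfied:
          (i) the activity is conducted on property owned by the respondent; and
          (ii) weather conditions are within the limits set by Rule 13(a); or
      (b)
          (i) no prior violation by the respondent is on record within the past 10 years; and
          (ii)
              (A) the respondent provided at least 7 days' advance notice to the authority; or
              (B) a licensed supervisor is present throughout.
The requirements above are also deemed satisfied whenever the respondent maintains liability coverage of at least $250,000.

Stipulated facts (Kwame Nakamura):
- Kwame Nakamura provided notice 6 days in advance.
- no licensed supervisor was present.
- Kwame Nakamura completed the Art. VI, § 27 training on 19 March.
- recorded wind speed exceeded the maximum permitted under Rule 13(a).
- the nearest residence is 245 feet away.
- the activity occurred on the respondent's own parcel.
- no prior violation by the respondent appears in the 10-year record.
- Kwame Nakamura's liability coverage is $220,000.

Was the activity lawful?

No — unlawful.

(a) no residence in 100 ft — satisfied.
(b) not (training certified) — not met.
(1) = T OR F = true.
(i) own property — holds.
(ii) weather ok — not satisfied.
(a) = T AND F = false.
(i) no prior violation — satisfied.
(A) ≥7 days' notice — not satisfied.
(B) supervisor present — not satisfied.
(ii): F OR F → false.
(b): T AND F → false.
(2): F OR F → false.
So Overall is not satisfied (T AND F).
Exception (coverage ≥ $250,000) — not satisfied.
Result: main false OR exception false → false.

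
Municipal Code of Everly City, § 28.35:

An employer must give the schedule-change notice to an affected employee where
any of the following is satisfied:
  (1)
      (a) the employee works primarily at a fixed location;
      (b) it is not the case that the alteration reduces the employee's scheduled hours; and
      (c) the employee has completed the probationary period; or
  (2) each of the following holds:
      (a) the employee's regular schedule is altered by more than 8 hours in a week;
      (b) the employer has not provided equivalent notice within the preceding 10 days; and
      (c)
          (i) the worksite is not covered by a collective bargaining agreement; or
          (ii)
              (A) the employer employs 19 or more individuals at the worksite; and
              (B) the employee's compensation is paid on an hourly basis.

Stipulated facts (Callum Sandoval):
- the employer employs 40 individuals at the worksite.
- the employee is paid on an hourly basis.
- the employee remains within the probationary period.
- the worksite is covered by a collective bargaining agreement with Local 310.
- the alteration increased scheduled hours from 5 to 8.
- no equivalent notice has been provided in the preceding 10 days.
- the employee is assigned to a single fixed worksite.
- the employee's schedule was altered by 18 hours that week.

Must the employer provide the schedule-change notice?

(a) fixed location — holds.
(b) not (hours reduced) — met.
(c) past probation — not satisfied.
(1): T AND T AND F → false.
(a) schedule shift > 8h — holds.
(b) no recent notice — holds.
(i) no CBA — not satisfied.
(A) ≥ 19 at site — satisfied.
(B) hourly-paid — met.
(ii) = T AND T = true.
(c) = F OR T = true.
(2) = T AND T AND T = true.
So Overall is satisfied (F OR T).

Yes — required.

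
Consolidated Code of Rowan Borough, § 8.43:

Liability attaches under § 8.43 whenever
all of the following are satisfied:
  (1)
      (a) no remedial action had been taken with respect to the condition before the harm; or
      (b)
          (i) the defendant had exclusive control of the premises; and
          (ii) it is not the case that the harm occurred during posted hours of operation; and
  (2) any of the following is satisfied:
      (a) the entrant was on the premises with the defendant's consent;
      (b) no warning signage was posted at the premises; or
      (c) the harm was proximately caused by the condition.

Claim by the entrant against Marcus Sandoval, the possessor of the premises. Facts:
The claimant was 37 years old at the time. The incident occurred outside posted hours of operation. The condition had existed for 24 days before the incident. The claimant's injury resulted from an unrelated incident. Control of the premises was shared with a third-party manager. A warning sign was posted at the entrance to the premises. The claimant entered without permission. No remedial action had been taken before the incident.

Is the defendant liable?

(a) no remedial action — met.
(i) exclusive control — not met.
(ii) not (during posted hours) — met.
So (b) is not satisfied (F AND T).
(1) = T OR F = true.
(a) consent to enter — not satisfied.
(b) no signage posted — not met.
(c) proximate cause — not met.
(2) = F OR F OR F = false.
Overall = T AND F = false.

No — not liable.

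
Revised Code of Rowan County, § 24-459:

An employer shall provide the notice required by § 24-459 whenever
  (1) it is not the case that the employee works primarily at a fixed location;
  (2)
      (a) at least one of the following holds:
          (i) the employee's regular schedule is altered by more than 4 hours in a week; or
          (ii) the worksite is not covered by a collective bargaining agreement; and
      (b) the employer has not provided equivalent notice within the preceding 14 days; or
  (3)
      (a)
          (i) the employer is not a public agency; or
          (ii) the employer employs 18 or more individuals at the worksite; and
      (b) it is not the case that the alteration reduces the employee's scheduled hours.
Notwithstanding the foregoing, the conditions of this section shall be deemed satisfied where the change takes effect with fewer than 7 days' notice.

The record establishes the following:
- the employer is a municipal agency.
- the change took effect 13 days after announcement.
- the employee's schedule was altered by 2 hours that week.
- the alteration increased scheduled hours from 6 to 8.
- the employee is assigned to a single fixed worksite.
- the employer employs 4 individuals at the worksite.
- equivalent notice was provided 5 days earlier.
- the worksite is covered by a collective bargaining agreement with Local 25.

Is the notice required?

No — not required.

(1) not (fixed location) — not satisfied.
(i) schedule shift > 4h — not satisfied.
(ii) no CBA — not met.
So (a) is not satisfied (F OR F).
(b) no recent notice — fails.
(2) = F AND F = false.
(i) not (public agency) — not satisfied.
(ii) ≥ 18 at site — fails.
So (a) is not satisfied (F OR F).
(b) not (hours reduced) — satisfied.
(3) = F AND T = false.
Overall: F OR F OR F → false.
Exception (< 7 days' notice) — not satisfied.
Result: main false OR exception false → false.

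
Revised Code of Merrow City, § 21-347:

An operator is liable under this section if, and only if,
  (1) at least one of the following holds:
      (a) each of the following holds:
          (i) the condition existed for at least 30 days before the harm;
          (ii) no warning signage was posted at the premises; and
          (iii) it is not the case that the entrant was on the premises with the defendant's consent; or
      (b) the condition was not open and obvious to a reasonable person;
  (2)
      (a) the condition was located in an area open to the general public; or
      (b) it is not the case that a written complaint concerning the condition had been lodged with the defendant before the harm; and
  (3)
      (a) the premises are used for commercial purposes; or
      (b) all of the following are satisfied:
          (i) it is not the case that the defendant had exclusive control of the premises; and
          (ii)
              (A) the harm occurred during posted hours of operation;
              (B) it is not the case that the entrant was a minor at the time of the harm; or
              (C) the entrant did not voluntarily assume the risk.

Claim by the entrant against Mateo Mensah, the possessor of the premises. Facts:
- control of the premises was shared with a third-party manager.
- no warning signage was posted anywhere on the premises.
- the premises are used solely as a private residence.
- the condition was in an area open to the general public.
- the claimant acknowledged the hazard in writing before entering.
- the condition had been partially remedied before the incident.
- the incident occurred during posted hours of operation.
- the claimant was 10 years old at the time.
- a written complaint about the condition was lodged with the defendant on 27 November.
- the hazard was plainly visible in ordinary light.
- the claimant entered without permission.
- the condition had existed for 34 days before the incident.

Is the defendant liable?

(i) condition ≥30 days old — met.
(ii) no signage posted — holds.
(iii) not (consent to enter) — holds.
So (a) is satisfied (T AND T AND T).
(b) not open/obvious — fails.
(1): T OR F → true.
(a) public area — holds.
(b) not (complaint lodged) — not satisfied.
So (2) is satisfied (T OR F).
(a) commercial use — fails.
(i) not (exclusive control) — met.
(A) during posted hours — met.
(B) not (entrant a minor) — fails.
(C) no assumed risk — not met.
(ii): T OR F OR F → true.
(b): T AND T → true.
(3) = F OR T = true.
Overall = T AND T AND T = true.

Yes — liable.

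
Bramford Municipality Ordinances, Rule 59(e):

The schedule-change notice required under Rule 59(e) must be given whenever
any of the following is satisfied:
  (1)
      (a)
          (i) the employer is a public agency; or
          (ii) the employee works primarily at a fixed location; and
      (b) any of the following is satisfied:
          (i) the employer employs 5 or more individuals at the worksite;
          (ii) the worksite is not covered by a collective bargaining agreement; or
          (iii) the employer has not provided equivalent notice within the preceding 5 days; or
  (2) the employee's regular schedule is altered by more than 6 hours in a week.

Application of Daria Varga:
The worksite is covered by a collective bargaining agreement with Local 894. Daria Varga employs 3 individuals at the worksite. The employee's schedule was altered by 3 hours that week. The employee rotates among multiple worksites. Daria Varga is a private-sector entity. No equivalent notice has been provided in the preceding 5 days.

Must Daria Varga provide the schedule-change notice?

(i) public agency — not met.
(ii) fixed location — fails.
(a) = F OR F = false.
(i) ≥ 5 at site — fails.
(ii) no CBA — not met.
(iii) no recent notice — holds.
(b): F OR F OR T → true.
(1) = F AND T = false.
(2) schedule shift > 6h — not met.
So Overall is not satisfied (F OR F).

No — not required.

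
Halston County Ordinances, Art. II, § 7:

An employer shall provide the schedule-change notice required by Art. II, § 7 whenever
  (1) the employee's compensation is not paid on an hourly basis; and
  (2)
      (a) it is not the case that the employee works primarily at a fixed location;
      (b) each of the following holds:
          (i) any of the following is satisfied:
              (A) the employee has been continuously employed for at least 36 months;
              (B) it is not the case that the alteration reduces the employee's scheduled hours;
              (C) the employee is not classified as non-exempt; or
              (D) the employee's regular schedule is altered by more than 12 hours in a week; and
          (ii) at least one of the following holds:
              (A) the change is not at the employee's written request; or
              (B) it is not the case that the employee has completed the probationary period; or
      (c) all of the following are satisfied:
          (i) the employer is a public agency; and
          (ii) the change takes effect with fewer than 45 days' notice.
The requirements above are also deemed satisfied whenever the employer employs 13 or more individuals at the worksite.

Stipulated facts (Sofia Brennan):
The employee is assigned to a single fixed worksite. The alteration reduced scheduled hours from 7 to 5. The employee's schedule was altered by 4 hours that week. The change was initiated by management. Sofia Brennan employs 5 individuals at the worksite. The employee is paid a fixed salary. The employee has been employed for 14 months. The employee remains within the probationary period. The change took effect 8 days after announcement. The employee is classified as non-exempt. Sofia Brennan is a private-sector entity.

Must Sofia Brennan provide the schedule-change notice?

No — not required.

(1) not (hourly-paid) — satisfied.
(a) not (fixed location) — not met.
(A) tenure ≥ 36 mo. — not met.
(B) not (hours reduced) — not met.
(C) not (non-exempt) — fails.
(D) schedule shift > 12h — not satisfied.
(i) = F OR F OR F OR F = false.
(A) not employee-requested — met.
(B) not (past probation) — satisfied.
(ii): T OR T → true.
(b): F AND T → false.
(i) public agency — fails.
(ii) < 45 days' notice — met.
So (c) is not satisfied (F AND T).
So (2) is not satisfied (F OR F OR F).
Overall: T AND F → false.
Exception (≥ 13 at site) — not satisfied.
Result: main false OR exception false → false.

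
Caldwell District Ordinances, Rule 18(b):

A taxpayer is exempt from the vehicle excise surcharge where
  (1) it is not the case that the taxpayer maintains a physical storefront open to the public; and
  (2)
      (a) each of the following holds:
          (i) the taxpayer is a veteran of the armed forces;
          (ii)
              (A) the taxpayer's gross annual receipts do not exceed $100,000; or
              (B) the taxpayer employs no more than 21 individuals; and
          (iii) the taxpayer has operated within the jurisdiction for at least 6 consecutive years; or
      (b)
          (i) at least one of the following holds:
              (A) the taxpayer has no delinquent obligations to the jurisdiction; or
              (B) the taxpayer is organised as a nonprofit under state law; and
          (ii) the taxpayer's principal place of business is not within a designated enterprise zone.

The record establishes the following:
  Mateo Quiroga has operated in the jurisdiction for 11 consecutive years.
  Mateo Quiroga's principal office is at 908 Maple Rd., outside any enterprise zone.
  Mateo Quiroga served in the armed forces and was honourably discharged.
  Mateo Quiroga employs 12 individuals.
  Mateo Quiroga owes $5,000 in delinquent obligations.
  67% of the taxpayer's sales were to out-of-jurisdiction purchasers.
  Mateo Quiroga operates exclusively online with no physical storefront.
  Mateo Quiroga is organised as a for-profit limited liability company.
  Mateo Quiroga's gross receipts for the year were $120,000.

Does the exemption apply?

Yes — exempt.

(1) not (has storefront) — holds.
(i) veteran — met.
(A) receipts ≤ $100,000 — fails.
(B) ≤ 21 employees — met.
(ii): F OR T → true.
(iii) ≥ 6 yrs in jurisdiction — met.
(a): T AND T AND T → true.
(A) no delinquency — not met.
(B) nonprofit — not satisfied.
(i) = F OR F = false.
(ii) not (in enterprise zone) — holds.
(b) = F AND T = false.
(2): T OR F → true.
Overall: T AND T → true.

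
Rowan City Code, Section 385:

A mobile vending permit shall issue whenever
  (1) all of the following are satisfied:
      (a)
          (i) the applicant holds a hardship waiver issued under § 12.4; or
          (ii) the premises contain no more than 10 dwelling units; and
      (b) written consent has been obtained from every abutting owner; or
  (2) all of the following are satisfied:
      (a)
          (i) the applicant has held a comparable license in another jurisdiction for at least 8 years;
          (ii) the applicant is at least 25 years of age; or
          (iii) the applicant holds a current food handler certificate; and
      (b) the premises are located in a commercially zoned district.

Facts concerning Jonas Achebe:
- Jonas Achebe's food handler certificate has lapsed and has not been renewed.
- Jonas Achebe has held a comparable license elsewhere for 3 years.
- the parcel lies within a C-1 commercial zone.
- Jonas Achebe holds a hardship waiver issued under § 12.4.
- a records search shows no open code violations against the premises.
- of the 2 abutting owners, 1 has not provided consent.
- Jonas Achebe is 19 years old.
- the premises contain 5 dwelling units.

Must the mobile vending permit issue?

(i) hardship waiver — satisfied.
(ii) ≤ 10 units — holds.
(a): T OR T → true.
(b) all abutters consent — not satisfied.
(1): T AND F → false.
(i) prior license ≥ 8 yr — not satisfied.
(ii) age ≥ 25 — not met.
(iii) food handler cert. — not met.
(a): F OR F OR F → false.
(b) commercially zoned — met.
(2) = F AND T = false.
Overall: F OR F → false.

No — denied.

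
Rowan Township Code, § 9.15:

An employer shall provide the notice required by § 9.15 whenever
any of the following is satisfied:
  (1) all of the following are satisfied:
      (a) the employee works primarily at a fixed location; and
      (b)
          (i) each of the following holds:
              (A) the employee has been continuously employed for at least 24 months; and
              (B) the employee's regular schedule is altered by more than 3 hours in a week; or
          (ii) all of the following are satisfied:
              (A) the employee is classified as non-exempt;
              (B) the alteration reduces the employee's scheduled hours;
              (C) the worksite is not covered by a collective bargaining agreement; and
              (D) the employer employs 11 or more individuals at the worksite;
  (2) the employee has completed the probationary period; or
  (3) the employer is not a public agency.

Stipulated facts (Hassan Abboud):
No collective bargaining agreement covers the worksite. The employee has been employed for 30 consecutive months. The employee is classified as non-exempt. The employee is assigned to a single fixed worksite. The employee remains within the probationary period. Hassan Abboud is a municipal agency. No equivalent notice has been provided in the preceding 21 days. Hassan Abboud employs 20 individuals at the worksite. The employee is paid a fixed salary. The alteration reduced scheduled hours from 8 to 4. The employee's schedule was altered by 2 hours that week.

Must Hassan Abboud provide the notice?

Yes — required.

(a) fixed location — satisfied.
(A) tenure ≥ 24 mo. — holds.
(B) schedule shift > 3h — not met.
(i) = T AND F = false.
(A) non-exempt — met.
(B) hours reduced — satisfied.
(C) no CBA — met.
(D) ≥ 11 at site — met.
(ii): T AND T AND T AND T → true.
So (b) is satisfied (F OR T).
So (1) is satisfied (T AND T).
(2) past probation — not met.
(3) not (public agency) — not satisfied.
So Overall is satisfied (T OR F OR F).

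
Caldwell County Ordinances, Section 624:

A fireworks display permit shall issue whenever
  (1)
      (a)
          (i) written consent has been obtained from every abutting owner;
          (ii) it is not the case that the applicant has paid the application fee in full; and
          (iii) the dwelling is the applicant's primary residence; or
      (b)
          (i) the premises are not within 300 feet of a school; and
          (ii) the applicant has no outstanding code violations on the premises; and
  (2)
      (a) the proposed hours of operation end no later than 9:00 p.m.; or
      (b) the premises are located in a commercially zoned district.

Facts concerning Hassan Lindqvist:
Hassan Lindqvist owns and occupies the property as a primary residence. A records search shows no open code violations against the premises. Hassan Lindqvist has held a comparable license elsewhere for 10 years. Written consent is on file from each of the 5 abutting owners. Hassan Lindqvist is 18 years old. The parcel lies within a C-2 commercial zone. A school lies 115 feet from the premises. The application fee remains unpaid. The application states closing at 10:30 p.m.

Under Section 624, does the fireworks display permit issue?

(i) all abutters consent — holds.
(ii) not (fee paid) — met.
(iii) primary residence — met.
(a): T AND T AND T → true.
(i) ≥300 ft from school — fails.
(ii) no code violations — holds.
So (b) is not satisfied (F AND T).
(1) = T OR F = true.
(a) closes by 9 p.m. — not met.
(b) commercially zoned — holds.
(2): F OR T → true.
Overall: T AND T → true.

Yes — granted.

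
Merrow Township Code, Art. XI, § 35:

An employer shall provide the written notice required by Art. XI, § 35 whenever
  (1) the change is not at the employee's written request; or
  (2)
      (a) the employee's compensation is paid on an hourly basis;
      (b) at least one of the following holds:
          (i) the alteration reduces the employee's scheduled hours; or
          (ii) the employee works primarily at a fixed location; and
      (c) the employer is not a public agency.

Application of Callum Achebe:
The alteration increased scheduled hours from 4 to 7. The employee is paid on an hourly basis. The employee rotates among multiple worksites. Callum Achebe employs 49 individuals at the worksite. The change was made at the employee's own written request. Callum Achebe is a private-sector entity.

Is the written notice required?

(1) not employee-requested — not met.
(a) hourly-paid — holds.
(i) hours reduced — not satisfied.
(ii) fixed location — fails.
So (b) is not satisfied (F OR F).
(c) not (public agency) — holds.
(2) = T AND F AND T = false.
Overall = F OR F = false.

No — not required.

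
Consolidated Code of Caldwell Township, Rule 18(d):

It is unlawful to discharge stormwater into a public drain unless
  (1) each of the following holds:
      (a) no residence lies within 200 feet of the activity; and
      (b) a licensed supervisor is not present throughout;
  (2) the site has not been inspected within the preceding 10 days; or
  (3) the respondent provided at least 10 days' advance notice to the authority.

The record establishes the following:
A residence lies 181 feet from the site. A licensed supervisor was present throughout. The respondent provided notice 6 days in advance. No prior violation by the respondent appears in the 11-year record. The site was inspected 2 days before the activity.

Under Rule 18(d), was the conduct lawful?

No — unlawful.

(a) no residence in 200 ft — not met.
(b) not (supervisor present) — not satisfied.
(1): F AND F → false.
(2) not (site inspected) — not met.
(3) ≥10 days' notice — not satisfied.
Overall: F OR F OR F → false.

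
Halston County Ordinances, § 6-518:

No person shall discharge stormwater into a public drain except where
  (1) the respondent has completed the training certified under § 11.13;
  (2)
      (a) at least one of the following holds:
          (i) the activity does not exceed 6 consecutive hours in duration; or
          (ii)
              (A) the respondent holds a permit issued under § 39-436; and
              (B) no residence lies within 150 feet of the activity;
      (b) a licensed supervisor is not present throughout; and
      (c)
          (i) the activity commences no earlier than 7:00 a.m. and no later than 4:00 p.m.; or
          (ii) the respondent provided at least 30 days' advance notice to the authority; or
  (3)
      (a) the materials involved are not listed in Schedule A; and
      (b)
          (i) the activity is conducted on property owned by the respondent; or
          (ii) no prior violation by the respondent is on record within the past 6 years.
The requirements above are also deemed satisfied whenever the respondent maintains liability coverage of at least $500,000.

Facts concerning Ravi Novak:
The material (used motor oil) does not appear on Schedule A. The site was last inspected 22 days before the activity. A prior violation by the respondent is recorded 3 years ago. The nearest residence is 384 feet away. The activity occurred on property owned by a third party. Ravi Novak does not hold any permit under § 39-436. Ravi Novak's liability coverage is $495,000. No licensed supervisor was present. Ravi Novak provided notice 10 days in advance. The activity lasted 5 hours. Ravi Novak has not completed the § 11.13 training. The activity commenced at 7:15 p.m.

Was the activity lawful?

No — unlawful.

(1) training certified — fails.
(i) ≤ 6 hrs duration — satisfied.
(A) holds permit — not met.
(B) no residence in 150 ft — holds.
(ii) = F AND T = false.
(a): T OR F → true.
(b) not (supervisor present) — met.
(i) start within hours — fails.
(ii) ≥30 days' notice — fails.
So (c) is not satisfied (F OR F).
So (2) is not satisfied (T AND T AND F).
(a) not (Schedule A material) — satisfied.
(i) own property — not satisfied.
(ii) no prior violation — not met.
So (b) is not satisfied (F OR F).
(3) = T AND F = false.
Overall: F OR F OR F → false.
Exception (coverage ≥ $500,000) — not satisfied.
Result: main false OR exception false → false.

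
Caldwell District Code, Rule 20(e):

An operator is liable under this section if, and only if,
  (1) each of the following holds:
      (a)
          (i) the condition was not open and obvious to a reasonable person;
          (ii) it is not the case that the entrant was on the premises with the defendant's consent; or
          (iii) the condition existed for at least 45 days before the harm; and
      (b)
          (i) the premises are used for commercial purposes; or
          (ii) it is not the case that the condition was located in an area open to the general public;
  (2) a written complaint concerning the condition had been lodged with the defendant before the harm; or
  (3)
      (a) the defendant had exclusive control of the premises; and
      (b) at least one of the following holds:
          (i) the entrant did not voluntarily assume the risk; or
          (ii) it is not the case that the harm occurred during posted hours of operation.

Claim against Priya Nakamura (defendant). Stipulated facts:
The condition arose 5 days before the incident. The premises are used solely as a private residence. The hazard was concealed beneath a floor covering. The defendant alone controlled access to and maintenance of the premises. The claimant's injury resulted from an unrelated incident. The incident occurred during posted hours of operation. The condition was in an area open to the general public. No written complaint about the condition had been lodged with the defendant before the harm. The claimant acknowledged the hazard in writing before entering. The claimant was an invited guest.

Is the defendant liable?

(i) not open/obvious — satisfied.
(ii) not (consent to enter) — fails.
(iii) condition ≥45 days old — not met.
(a) = T OR F OR F = true.
(i) commercial use — not satisfied.
(ii) not (public area) — not satisfied.
So (b) is not satisfied (F OR F).
(1) = T AND F = false.
(2) complaint lodged — fails.
(a) exclusive control — met.
(i) no assumed risk — fails.
(ii) not (during posted hours) — not satisfied.
(b) = F OR F = false.
(3) = T AND F = false.
So Overall is not satisfied (F OR F OR F).

No — not liable.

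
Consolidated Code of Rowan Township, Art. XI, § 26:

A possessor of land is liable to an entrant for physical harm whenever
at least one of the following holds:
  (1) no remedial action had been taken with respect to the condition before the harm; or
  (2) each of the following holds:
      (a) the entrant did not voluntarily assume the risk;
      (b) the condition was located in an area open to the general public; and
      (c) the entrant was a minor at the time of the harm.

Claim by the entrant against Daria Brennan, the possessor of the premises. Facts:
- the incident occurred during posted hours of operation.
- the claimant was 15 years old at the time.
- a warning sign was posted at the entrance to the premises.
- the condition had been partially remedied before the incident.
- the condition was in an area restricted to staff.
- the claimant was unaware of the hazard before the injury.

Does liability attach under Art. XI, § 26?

(1) no remedial action — not met.
(a) no assumed risk — satisfied.
(b) public area — not satisfied.
(c) entrant a minor — holds.
So (2) is not satisfied (T AND F AND T).
Overall = F OR F = false.

No — not liable.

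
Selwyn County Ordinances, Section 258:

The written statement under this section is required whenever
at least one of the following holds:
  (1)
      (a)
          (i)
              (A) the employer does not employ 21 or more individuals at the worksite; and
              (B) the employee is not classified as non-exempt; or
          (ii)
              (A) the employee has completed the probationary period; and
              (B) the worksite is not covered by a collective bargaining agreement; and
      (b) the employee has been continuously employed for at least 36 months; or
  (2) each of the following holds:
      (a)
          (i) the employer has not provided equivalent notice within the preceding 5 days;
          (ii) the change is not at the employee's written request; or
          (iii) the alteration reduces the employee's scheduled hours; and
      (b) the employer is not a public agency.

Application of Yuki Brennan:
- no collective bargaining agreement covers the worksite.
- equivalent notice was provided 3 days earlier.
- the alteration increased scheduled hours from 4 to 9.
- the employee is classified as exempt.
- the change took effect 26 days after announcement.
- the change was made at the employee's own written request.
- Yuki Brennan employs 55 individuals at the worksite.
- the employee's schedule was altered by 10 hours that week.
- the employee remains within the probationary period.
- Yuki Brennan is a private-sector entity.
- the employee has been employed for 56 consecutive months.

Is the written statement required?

No — not required.

(A) not (≥ 21 at site) — not satisfied.
(B) not (non-exempt) — holds.
(i) = F AND T = false.
(A) past probation — fails.
(B) no CBA — satisfied.
(ii) = F AND T = false.
(a): F OR F → false.
(b) tenure ≥ 36 mo. — met.
So (1) is not satisfied (F AND T).
(i) no recent notice — fails.
(ii) not employee-requested — not satisfied.
(iii) hours reduced — fails.
(a): F OR F OR F → false.
(b) not (public agency) — satisfied.
(2) = F AND T = false.
Overall = F OR F = false.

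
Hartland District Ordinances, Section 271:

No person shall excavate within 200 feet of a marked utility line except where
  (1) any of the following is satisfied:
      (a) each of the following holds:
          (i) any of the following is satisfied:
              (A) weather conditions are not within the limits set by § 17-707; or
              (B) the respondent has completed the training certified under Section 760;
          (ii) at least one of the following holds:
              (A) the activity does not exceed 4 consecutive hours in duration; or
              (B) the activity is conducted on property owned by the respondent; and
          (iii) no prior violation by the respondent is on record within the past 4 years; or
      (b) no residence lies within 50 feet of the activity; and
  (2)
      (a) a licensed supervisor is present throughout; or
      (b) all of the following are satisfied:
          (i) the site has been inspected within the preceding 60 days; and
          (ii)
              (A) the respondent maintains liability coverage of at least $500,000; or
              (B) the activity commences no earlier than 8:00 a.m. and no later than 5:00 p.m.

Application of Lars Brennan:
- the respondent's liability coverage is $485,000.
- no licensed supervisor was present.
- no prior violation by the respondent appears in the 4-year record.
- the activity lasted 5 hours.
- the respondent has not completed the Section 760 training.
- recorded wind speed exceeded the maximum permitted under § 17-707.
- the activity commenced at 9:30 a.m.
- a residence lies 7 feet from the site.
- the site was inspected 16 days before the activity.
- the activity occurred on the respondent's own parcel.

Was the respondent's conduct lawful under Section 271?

(A) not (weather ok) — holds.
(B) training certified — not satisfied.
(i) = T OR F = true.
(A) ≤ 4 hrs duration — not met.
(B) own property — met.
So (ii) is satisfied (F OR T).
(iii) no prior violation — holds.
So (a) is satisfied (T AND T AND T).
(b) no residence in 50 ft — fails.
(1): T OR F → true.
(a) supervisor present — not met.
(i) site inspected — holds.
(A) coverage ≥ $500,000 — not satisfied.
(B) start within hours — met.
So (ii) is satisfied (F OR T).
(b) = T AND T = true.
So (2) is satisfied (F OR T).
Overall: T AND T → true.

Yes — lawful.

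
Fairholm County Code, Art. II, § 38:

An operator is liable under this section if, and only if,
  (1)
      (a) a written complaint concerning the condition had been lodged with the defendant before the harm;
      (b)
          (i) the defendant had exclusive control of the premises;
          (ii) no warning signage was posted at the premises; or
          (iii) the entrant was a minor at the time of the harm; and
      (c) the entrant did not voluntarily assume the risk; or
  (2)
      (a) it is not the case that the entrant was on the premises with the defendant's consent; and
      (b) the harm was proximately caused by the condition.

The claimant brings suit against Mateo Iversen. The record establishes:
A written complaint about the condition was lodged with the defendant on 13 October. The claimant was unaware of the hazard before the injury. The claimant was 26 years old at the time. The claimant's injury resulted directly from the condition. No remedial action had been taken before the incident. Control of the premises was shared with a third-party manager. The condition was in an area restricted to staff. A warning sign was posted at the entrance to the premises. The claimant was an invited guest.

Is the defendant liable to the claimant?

(a) complaint lodged — met.
(i) exclusive control — not satisfied.
(ii) no signage posted — not met.
(iii) entrant a minor — not met.
(b): F OR F OR F → false.
(c) no assumed risk — met.
(1) = T AND F AND T = false.
(a) not (consent to enter) — fails.
(b) proximate cause — satisfied.
(2) = F AND T = false.
Overall = F OR F = false.

No — not liable.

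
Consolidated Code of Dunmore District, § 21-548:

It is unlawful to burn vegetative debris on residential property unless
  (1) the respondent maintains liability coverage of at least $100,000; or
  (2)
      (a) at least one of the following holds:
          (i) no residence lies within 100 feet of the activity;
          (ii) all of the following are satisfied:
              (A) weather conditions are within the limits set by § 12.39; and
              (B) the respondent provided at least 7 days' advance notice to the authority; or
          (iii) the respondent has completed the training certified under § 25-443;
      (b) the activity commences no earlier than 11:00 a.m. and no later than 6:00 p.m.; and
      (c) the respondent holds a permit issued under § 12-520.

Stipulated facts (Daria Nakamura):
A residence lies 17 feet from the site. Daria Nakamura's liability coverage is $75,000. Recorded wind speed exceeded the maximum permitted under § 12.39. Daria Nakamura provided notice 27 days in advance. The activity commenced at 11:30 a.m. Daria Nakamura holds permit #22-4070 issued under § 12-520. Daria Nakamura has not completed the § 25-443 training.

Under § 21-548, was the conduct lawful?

(1) coverage ≥ $100,000 — not met.
(i) no residence in 100 ft — not satisfied.
(A) weather ok — fails.
(B) ≥7 days' notice — satisfied.
(ii) = F AND T = false.
(iii) training certified — fails.
So (a) is not satisfied (F OR F OR F).
(b) start within hours — met.
(c) holds permit — met.
(2) = F AND T AND T = false.
Overall: F OR F → false.

No — unlawful.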